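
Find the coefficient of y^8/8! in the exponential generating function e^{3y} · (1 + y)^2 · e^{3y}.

8771328

The EGF product rule gives c_8 = Σ_{k_1+k_2+k_3=8} C(8; k_1,k_2,k_3) · ∏ g_i(k_i), where e^{3y} gives (3)^k; (1+y)^2 gives the falling factorial (2)_k; e^{3y} gives (3)^k.
g_1(k) for k = 0…8: 1, 3, 9, 27, 81, 243, 729, 2187, 6561.
g_2(k) for k = 0…8: 1, 2, 2, 0, 0, 0, 0, 0, 0.
g_3(k) for k = 0…8: 1, 3, 9, 27, 81, 243, 729, 2187, 6561.
First combine the last two factors: h(k) = Σ_j C(k,j)·g_2(j)·g_3(k−j) for k = 0…8: 1, 5, 23, 99, 405, 1593, 6075, 22599, 82377.
c_8 = Σ_k C(8,k)·g_1(k)·h(8−k) = 1·1·82377 + 8·3·22599 + 28·9·6075 + 56·27·1593 + 70·81·405 + 56·243·99 + 28·729·23 + 8·2187·5 + 1·6561·1 = 82377 + 542376 + 1530900 + 2408616 + 2296350 + 1347192 + 469476 + 87480 + 6561 = 8771328.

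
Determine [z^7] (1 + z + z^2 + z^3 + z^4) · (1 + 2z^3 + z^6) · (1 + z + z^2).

(1 + z + z^2 + z^3 + z^4) has coefficients 1,1,1,1,1 for degrees 0…4.
(1 + 2z^3 + z^6) has coefficients 1,0,0,2,0,0,1,0 for degrees 0…7.
Finally multiplying by (1 + z + z^2), the product of all factors after the first has coefficients 1,1,1,2,2,2,1,1 for degrees 0…7.
[z^7] = 1·1 + 1·1 + 1·2 + 1·2 + 1·2 = 8.

8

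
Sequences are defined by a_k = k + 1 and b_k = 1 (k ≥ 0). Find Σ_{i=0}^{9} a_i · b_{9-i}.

Write out a_i and b_{9-i} for i = 0,…,9 and sum the products.
Σ = 1·1 + 2·1 + 3·1 + 4·1 + 5·1 + 6·1 + 7·1 + 8·1 + 9·1 + 10·1 = 55.

55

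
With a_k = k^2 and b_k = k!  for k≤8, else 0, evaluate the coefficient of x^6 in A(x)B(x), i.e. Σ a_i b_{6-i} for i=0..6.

363

The convolution is the x^6 coefficient of A(x)B(x).
Σ = 0·720 + 1·120 + 4·24 + 9·6 + 16·2 + 25·1 + 36·1 = 363.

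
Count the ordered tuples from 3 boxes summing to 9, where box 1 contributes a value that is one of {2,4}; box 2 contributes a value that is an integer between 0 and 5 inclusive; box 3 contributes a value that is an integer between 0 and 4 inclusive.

The generating function for the choices is (q^2 + q^4)·(1 + q + q^2 + q^3 + q^4 + q^5)·(1 + q + q^2 + q^3 + q^4); the count is [q^9].
(q^2 + q^4) has coefficients 0,0,1,0,1 for degrees 0…4.
(1 + q + q^2 + q^3 + q^4 + q^5) has coefficients 1,1,1,1,1,1,0,0,0,0 for degrees 0…9.
Finally multiplying by (1 + q + q^2 + q^3 + q^4), the product of all factors after the first has coefficients 1,2,3,4,5,5,4,3,2,1 for degrees 0…9.
[q^9] = 1·3 + 1·5 = 8.

8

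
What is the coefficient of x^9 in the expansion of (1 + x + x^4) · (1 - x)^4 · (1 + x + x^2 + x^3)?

(1 + x + x^4) has coefficients 1,1,0,0,1 for degrees 0…4.
(1 - x)^4 has coefficients 1,-4,6,-4,1,0,0,0,0,0 for degrees 0…9.
Finally multiplying by (1 + x + x^2 + x^3), the product of all factors after the first has coefficients 1,-3,3,-1,-1,3,-3,1,0,0 for degrees 0…9.
[x^9] = 1·0 + 1·0 + 1·3 = 3.

3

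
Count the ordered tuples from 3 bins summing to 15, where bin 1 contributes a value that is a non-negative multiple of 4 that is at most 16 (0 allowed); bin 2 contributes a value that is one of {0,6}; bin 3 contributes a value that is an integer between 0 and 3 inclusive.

2

The generating function for the choices is (1 + x⁴ + x⁸ + x¹² + x¹⁶)·(1 + x⁶)·(1 + x + x² + x³); the count is [x¹⁵].
(1 + x⁴ + x⁸ + x¹² + x¹⁶) has coefficients 1,0,0,0,1,0,0,0,1,0,0,0,1,0,0,0 for degrees 0…15.
(1 + x⁶) has coefficients 1,0,0,0,0,0,1,0,0,0,0,0,0,0,0,0 for degrees 0…15.
Finally multiplying by (1 + x + x² + x³), the product of all factors after the first has coefficients 1,1,1,1,0,0,1,1,1,1,0,0,0,0,0,0 for degrees 0…15.
[x¹⁵] = 1·0 + 1·0 + 1·1 + 1·1 = 2.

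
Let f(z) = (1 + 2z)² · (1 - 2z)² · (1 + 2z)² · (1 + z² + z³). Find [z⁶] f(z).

(1 + 2z)² has coefficients 1,4,4 for degrees 0…2.
(1 - 2z)² has coefficients 1,-4,4,0,0,0,0 for degrees 0…6.
Multiplying by (1 + 2z)² gives running coefficients 1,0,-8,0,16,0,0 for degrees 0…6.
Finally multiplying by (1 + z² + z³), the product of all factors after the first has coefficients 1,0,-7,1,8,-8,16 for degrees 0…6.
[z⁶] = 1·16 + 4·(-8) + 4·8 = 16.

16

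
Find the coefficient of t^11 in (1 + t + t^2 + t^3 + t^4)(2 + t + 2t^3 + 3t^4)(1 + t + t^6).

6

(1 + t + t^2 + t^3 + t^4) has coefficients 1,1,1,1,1 for degrees 0…4.
(2 + t + 2t^3 + 3t^4) has coefficients 2,1,0,2,3,0,0,0,0,0,0,0 for degrees 0…11.
Finally multiplying by (1 + t + t^6), the product of all factors after the first has coefficients 2,3,1,2,5,3,2,1,0,2,3,0 for degrees 0…11.
[t^11] = 1·0 + 1·3 + 1·2 + 1·0 + 1·1 = 6.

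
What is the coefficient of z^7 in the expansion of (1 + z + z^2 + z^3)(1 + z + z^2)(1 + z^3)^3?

12

(1 + z + z^2 + z^3) has coefficients 1,1,1,1 for degrees 0…3.
(1 + z + z^2) has coefficients 1,1,1,0,0,0,0,0 for degrees 0…7.
Finally multiplying by (1 + z^3)^3, the product of all factors after the first has coefficients 1,1,1,3,3,3,3,3 for degrees 0…7.
[z^7] = 1·3 + 1·3 + 1·3 + 1·3 = 12.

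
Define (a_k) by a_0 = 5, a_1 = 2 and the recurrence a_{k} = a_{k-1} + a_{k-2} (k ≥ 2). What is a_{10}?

280

The ordinary generating function has denominator 1 - t - t^2.
Iterating the recurrence: a_0,…,a_{10} = 5, 2, 7, 9, 16, 25, 41, 66, 107, 173, 280.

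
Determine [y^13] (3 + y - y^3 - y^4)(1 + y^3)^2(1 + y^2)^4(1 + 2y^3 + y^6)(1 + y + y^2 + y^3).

232

(3 + y - y^3 - y^4) has coefficients 3,1,0,-1,-1 for degrees 0…4.
(1 + y^3)^2 has coefficients 1,0,0,2,0,0,1,0,0,0,0,0,0,0 for degrees 0…13.
Multiplying by (1 + y^2)^4 gives running coefficients 1,0,4,2,6,8,5,12,5,8,6,2,4,0 for degrees 0…13.
Multiplying by (1 + 2y^3 + y^6) gives running coefficients 1,0,4,4,6,16,10,24,25,20,36,20,25,24 for degrees 0…13.
Finally multiplying by (1 + y + y^2 + y^3), the product of all factors after the first has coefficients 1,1,5,9,14,30,36,56,75,79,105,101,101,105 for degrees 0…13.
[y^13] = 3·105 + 1·101 − 1·105 − 1·79 = 232.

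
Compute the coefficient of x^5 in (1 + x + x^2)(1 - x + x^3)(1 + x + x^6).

(1 + x + x^2) has coefficients 1,1,1 for degrees 0…2.
(1 - x + x^3) has coefficients 1,-1,0,1,0,0 for degrees 0…5.
Finally multiplying by (1 + x + x^6), the product of all factors after the first has coefficients 1,0,-1,1,1,0 for degrees 0…5.
[x^5] = 1·0 + 1·1 + 1·1 = 2.

2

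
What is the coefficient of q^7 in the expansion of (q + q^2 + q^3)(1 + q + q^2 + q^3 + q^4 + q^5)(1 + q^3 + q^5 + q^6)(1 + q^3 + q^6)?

(q + q^2 + q^3) has coefficients 0,1,1,1 for degrees 0…3.
(1 + q + q^2 + q^3 + q^4 + q^5) has coefficients 1,1,1,1,1,1,0,0 for degrees 0…7.
Multiplying by (1 + q^3 + q^5 + q^6) gives running coefficients 1,1,1,2,2,3,3,3 for degrees 0…7.
Finally multiplying by (1 + q^3 + q^6), the product of all factors after the first has coefficients 1,1,1,3,3,4,6,6 for degrees 0…7.
[q^7] = 1·6 + 1·4 + 1·3 = 13.

13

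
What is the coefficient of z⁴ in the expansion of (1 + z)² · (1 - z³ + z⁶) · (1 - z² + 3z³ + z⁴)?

(1 + z)² has coefficients 1,2,1 for degrees 0…2.
(1 - z³ + z⁶) has coefficients 1,0,0,-1,0 for degrees 0…4.
Finally multiplying by (1 - z² + 3z³ + z⁴), the product of all factors after the first has coefficients 1,0,-1,2,1 for degrees 0…4.
[z⁴] = 1·1 + 2·2 + 1·(-1) = 4.

4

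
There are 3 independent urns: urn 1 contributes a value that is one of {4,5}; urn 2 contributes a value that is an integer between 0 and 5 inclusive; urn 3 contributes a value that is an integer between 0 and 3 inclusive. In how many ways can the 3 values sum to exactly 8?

8

The generating function for the choices is (z⁴ + z⁵)·(1 + z + z² + z³ + z⁴ + z⁵)·(1 + z + z² + z³); the count is [z⁸].
(z⁴ + z⁵) has coefficients 0,0,0,0,1,1 for degrees 0…5.
(1 + z + z² + z³ + z⁴ + z⁵) has coefficients 1,1,1,1,1,1,0,0,0 for degrees 0…8.
Finally multiplying by (1 + z + z² + z³), the product of all factors after the first has coefficients 1,2,3,4,4,4,3,2,1 for degrees 0…8.
[z⁸] = 1·4 + 1·4 = 8.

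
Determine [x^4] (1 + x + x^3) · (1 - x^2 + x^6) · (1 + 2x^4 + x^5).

2

(1 + x + x^3) has coefficients 1,1,0,1 for degrees 0…3.
(1 - x^2 + x^6) has coefficients 1,0,-1,0,0 for degrees 0…4.
Finally multiplying by (1 + 2x^4 + x^5), the product of all factors after the first has coefficients 1,0,-1,0,2 for degrees 0…4.
[x^4] = 1·2 + 1·0 + 1·0 = 2.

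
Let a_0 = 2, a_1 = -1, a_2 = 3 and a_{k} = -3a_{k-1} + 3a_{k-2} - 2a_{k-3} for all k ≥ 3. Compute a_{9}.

The ordinary generating function has denominator 1 + 3z - 3z^2 + 2z^3.
Iterating the recurrence: a_0,…,a_{9} = 2, -1, 3, -16, 59, -231, 902, -3517, 13719, -53512.

-53512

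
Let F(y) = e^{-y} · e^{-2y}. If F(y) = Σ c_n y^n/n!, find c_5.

-243

The EGF product rule gives c_5 = Σ_{k_1+k_2=5} C(5; k_1,k_2) · ∏ g_i(k_i), where e^{-y} gives (-1)^k; e^{-2y} gives (-2)^k.
g_1(k) for k = 0…5: 1, -1, 1, -1, 1, -1.
g_2(k) for k = 0…5: 1, -2, 4, -8, 16, -32.
c_5 = Σ_k C(5,k)·g_1(k)·g_2(5−k) = 1·1·(-32) + 5·(-1)·16 + 10·1·(-8) + 10·(-1)·4 + 5·1·(-2) + 1·(-1)·1 = −32 − 80 − 80 − 40 − 10 − 1 = -243.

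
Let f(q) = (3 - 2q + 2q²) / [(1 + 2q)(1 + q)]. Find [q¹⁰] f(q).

The denominator gives the recurrence a_n = −3a_(n−1) − 2a_(n−2) for n ≥ 3; the numerator fixes a_0 = 3, a_1 = -11, a_2 = 29.
Iterating: 3, -11, 29, -65, 137, -281, 569, -1145, 2297, -4601, 9209, so a_10 = 9209.

9209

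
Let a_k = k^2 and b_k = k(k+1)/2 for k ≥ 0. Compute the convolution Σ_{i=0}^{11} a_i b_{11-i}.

Write out a_i and b_{11-i} for i = 0,…,11 and sum the products.
Σ = 0·66 + 1·55 + 4·45 + 9·36 + 16·28 + 25·21 + 36·15 + 49·10 + 64·6 + 81·3 + 100·1 + 121·0 = 3289.

3289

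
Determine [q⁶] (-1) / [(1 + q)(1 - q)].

-1

Partial fractions give a closed form: a_n = (-1/2)·(-1)^n + (-1/2)·1^n.
At n = 6: a_6 = -1.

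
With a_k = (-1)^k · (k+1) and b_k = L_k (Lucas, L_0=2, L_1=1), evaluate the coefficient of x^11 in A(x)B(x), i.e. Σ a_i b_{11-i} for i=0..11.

This is [x^11] in the product of the two ordinary generating functions.
Σ = 1·199 − 2·123 + 3·76 − 4·47 + 5·29 − 6·18 + 7·11 − 8·7 + 9·4 − 10·3 + 11·1 − 12·2 = 44.

44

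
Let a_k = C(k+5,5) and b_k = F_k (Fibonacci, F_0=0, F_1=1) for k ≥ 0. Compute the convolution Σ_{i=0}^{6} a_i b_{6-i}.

591

The convolution is the x^6 coefficient of A(x)B(x).
Σ = 1·8 + 6·5 + 21·3 + 56·2 + 126·1 + 252·1 + 462·0 = 591.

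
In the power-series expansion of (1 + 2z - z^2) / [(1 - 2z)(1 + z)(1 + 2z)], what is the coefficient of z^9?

426

Partial fractions give a closed form: a_n = (7/12)·2^n + (2/3)·(-1)^n + (-1/4)·(-2)^n.
At n = 9: a_9 = 426.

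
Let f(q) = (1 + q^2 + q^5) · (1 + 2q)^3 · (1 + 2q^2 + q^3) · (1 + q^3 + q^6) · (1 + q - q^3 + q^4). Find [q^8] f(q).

(1 + q^2 + q^5) has coefficients 1,0,1,0,0,1 for degrees 0…5.
(1 + 2q)^3 has coefficients 1,6,12,8,0,0,0,0,0 for degrees 0…8.
Multiplying by (1 + 2q^2 + q^3) gives running coefficients 1,6,14,21,30,28,8,0,0 for degrees 0…8.
Multiplying by (1 + q^3 + q^6) gives running coefficients 1,6,14,22,36,42,30,36,42 for degrees 0…8.
Finally multiplying by (1 + q - q^3 + q^4), the product of all factors after the first has coefficients 1,7,20,35,53,70,64,52,72 for degrees 0…8.
[q^8] = 1·72 + 1·64 + 1·35 = 171.

171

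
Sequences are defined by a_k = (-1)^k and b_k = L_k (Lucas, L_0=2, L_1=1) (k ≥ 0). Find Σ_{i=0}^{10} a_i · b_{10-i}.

Write out a_i and b_{10-i} for i = 0,…,10 and sum the products.
Σ = 1·123 − 1·76 + 1·47 − 1·29 + 1·18 − 1·11 + 1·7 − 1·4 + 1·3 − 1·1 + 1·2 = 79.

79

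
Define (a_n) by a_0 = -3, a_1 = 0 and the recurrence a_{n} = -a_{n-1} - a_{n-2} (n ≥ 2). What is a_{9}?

The ordinary generating function has denominator 1 + x + x^2.
Iterating the recurrence: a_0,…,a_{9} = -3, 0, 3, -3, 0, 3, -3, 0, 3, -3.

-3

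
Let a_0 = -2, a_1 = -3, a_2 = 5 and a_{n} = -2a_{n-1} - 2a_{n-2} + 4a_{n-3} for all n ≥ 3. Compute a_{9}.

The ordinary generating function has denominator 1 + 2x + 2x^2 - 4x^3.
Iterating the recurrence: a_0,…,a_{9} = -2, -3, 5, -12, 2, 40, -132, 192, 40, -992.

-992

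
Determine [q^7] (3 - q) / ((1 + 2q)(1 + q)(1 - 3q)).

2267

The denominator gives the recurrence a_n = 7a_(n−2) + 6a_(n−3) for n ≥ 3; the numerator fixes a_0 = 3, a_1 = -1, a_2 = 21.
Iterating: 3, -1, 21, 11, 141, 203, 1053, 2267, so a_7 = 2267.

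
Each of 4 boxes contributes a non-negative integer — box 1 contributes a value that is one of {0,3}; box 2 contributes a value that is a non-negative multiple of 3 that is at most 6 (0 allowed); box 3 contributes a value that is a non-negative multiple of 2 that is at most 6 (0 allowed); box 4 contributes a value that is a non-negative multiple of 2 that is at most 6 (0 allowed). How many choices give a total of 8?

7

The generating function for the choices is (1 + t^3)·(1 + t^3 + t^6)·(1 + t^2 + t^4 + t^6)·(1 + t^2 + t^4 + t^6); the count is [t^8].
(1 + t^3) has coefficients 1,0,0,1 for degrees 0…3.
(1 + t^3 + t^6) has coefficients 1,0,0,1,0,0,1,0,0 for degrees 0…8.
Multiplying by (1 + t^2 + t^4 + t^6) gives running coefficients 1,0,1,1,1,1,2,1,1 for degrees 0…8.
Finally multiplying by (1 + t^2 + t^4 + t^6), the product of all factors after the first has coefficients 1,0,2,1,3,2,5,3,5 for degrees 0…8.
[t^8] = 1·5 + 1·2 = 7.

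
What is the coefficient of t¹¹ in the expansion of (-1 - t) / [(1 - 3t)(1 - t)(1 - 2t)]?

The denominator gives the recurrence a_n = 6a_(n−1) − 11a_(n−2) + 6a_(n−3) for n ≥ 3; the numerator fixes a_0 = -1, a_1 = -7, a_2 = -31.
Iterating: -1, -7, -31, -115, -391, -1267, -3991, -12355, -37831, -115027, -348151, -1050595, so a_11 = -1050595.

-1050595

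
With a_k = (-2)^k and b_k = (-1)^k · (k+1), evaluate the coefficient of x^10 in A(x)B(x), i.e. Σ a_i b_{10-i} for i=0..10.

Write out a_i and b_{10-i} for i = 0,…,10 and sum the products.
Σ = 1·11 − 2·(-10) + 4·9 − 8·(-8) + 16·7 − 32·(-6) + 64·5 − 128·(-4) + 256·3 − 512·(-2) + 1024·1 = 4083.

4083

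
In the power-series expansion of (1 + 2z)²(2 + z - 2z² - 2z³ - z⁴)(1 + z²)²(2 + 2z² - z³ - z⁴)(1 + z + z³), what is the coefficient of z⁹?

-209

(1 + 2z)² has coefficients 1,4,4 for degrees 0…2.
(2 + z - 2z² - 2z³ - z⁴) has coefficients 2,1,-2,-2,-1,0,0,0,0,0 for degrees 0…9.
Multiplying by (1 + z²)² gives running coefficients 2,1,2,0,-3,-3,-4,-2,-1,0 for degrees 0…9.
Multiplying by (2 + 2z² - z³ - z⁴) gives running coefficients 4,2,8,0,-5,-9,-16,-7,-4,3 for degrees 0…9.
Finally multiplying by (1 + z + z³), the product of all factors after the first has coefficients 4,6,10,12,-3,-6,-25,-28,-20,-17 for degrees 0…9.
[z⁹] = 1·(-17) + 4·(-20) + 4·(-28) = -209.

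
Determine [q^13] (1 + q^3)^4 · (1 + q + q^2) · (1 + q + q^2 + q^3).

(1 + q^3)^4 has coefficients 1,0,0,4,0,0,6,0,0,4,0,0,1 for degrees 0…12.
(1 + q + q^2) has coefficients 1,1,1,0,0,0,0,0,0,0,0,0,0,0 for degrees 0…13.
Finally multiplying by (1 + q + q^2 + q^3), the product of all factors after the first has coefficients 1,2,3,3,2,1,0,0,0,0,0,0,0,0 for degrees 0…13.
[q^13] = 1·0 + 4·0 + 6·0 + 4·2 + 1·2 = 10.

10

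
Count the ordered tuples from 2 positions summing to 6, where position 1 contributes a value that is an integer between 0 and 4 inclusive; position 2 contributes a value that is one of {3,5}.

2

The generating function for the choices is (1 + z + z^2 + z^3 + z^4)·(z^3 + z^5); the count is [z^6].
(1 + z + z^2 + z^3 + z^4) has coefficients 1,1,1,1,1 for degrees 0…4.
(z^3 + z^5) has coefficients 0,0,0,1,0,1,0 for degrees 0…6.
[z^6] = 1·0 + 1·1 + 1·0 + 1·1 + 1·0 = 2.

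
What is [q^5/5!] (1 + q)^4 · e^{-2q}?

The EGF product rule gives c_5 = Σ_{k_1+k_2=5} C(5; k_1,k_2) · ∏ g_i(k_i), where (1+q)^4 gives the falling factorial (4)_k; e^{-2q} gives (-2)^k.
g_1(k) for k = 0…5: 1, 4, 12, 24, 24, 0.
g_2(k) for k = 0…5: 1, -2, 4, -8, 16, -32.
c_5 = Σ_k C(5,k)·g_1(k)·g_2(5−k) = 1·1·(-32) + 5·4·16 + 10·12·(-8) + 10·24·4 + 5·24·(-2) = −32 + 320 − 960 + 960 − 240 = 48.

48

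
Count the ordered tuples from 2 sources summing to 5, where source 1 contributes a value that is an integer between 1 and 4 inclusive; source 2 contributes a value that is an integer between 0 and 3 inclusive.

3

The generating function for the choices is (q + q^2 + q^3 + q^4)·(1 + q + q^2 + q^3); the count is [q^5].
(q + q^2 + q^3 + q^4) has coefficients 0,1,1,1,1 for degrees 0…4.
(1 + q + q^2 + q^3) has coefficients 1,1,1,1,0,0 for degrees 0…5.
[q^5] = 1·0 + 1·1 + 1·1 + 1·1 = 3.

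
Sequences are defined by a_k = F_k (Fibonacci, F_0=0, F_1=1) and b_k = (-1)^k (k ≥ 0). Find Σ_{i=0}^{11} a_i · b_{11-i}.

The convolution is the x^11 coefficient of A(x)B(x).
Σ = 0·(-1) + 1·1 + 1·(-1) + 2·1 + 3·(-1) + 5·1 + 8·(-1) + 13·1 + 21·(-1) + 34·1 + 55·(-1) + 89·1 = 56.

56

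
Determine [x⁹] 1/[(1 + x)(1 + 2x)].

Partial fractions give a closed form: a_n = (-1)·(-1)^n + (2)·(-2)^n.
At n = 9: a_9 = -1023.

-1023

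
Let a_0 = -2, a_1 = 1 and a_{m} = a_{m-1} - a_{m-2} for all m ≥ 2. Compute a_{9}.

2

The ordinary generating function has denominator 1 - y + y^2.
Iterating the recurrence: a_0,…,a_{9} = -2, 1, 3, 2, -1, -3, -2, 1, 3, 2.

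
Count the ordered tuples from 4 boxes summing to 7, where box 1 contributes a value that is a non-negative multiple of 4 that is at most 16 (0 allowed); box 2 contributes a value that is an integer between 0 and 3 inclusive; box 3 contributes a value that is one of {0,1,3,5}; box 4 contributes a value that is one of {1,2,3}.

The generating function for the choices is (1 + x⁴ + x⁸ + x¹² + x¹⁶)·(1 + x + x² + x³)·(1 + x + x³ + x⁵)·(x + x² + x³); the count is [x⁷].
(1 + x⁴ + x⁸ + x¹² + x¹⁶) has coefficients 1,0,0,0,1,0,0,0 for degrees 0…7.
(1 + x + x² + x³) has coefficients 1,1,1,1,0,0,0,0 for degrees 0…7.
Multiplying by (1 + x + x³ + x⁵) gives running coefficients 1,2,2,3,2,2,2,1 for degrees 0…7.
Finally multiplying by (x + x² + x³), the product of all factors after the first has coefficients 0,1,3,5,7,7,7,6 for degrees 0…7.
[x⁷] = 1·6 + 1·5 = 11.

11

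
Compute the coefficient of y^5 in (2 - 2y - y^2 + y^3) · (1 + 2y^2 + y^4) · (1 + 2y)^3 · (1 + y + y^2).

(2 - 2y - y^2 + y^3) has coefficients 2,-2,-1,1 for degrees 0…3.
(1 + 2y^2 + y^4) has coefficients 1,0,2,0,1,0 for degrees 0…5.
Multiplying by (1 + 2y)^3 gives running coefficients 1,6,14,20,25,22 for degrees 0…5.
Finally multiplying by (1 + y + y^2), the product of all factors after the first has coefficients 1,7,21,40,59,67 for degrees 0…5.
[y^5] = 2·67 − 2·59 − 1·40 + 1·21 = -3.

-3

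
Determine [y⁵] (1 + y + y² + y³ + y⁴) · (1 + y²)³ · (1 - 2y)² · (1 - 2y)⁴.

(1 + y + y² + y³ + y⁴) has coefficients 1,1,1,1,1 for degrees 0…4.
(1 + y²)³ has coefficients 1,0,3,0,3,0 for degrees 0…5.
Multiplying by (1 - 2y)² gives running coefficients 1,-4,7,-12,15,-12 for degrees 0…5.
Finally multiplying by (1 - 2y)⁴, the product of all factors after the first has coefficients 1,-12,63,-196,423,-708 for degrees 0…5.
[y⁵] = 1·(-708) + 1·423 + 1·(-196) + 1·63 + 1·(-12) = -430.

-430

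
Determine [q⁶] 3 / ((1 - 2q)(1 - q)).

The denominator gives the recurrence a_n = 3a_(n−1) − 2a_(n−2) for n ≥ 2; the numerator fixes a_0 = 3, a_1 = 9.
Iterating: 3, 9, 21, 45, 93, 189, 381, so a_6 = 381.

381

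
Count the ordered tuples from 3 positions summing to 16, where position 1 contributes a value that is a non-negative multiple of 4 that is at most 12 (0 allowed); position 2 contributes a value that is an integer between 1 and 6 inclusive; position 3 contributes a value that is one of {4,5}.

2

The generating function for the choices is (1 + z^4 + z^8 + z^12)·(z + z^2 + z^3 + z^4 + z^5 + z^6)·(z^4 + z^5); the count is [z^16].
(1 + z^4 + z^8 + z^12) has coefficients 1,0,0,0,1,0,0,0,1,0,0,0,1 for degrees 0…12.
(z + z^2 + z^3 + z^4 + z^5 + z^6) has coefficients 0,1,1,1,1,1,1,0,0,0,0,0,0,0,0,0,0 for degrees 0…16.
Finally multiplying by (z^4 + z^5), the product of all factors after the first has coefficients 0,0,0,0,0,1,2,2,2,2,2,1,0,0,0,0,0 for degrees 0…16.
[z^16] = 1·0 + 1·0 + 1·2 + 1·0 = 2.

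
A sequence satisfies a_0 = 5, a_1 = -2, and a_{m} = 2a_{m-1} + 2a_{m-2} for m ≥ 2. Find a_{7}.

544

The ordinary generating function has denominator 1 - 2z - 2z^2.
Iterating the recurrence: a_0,…,a_{7} = 5, -2, 6, 8, 28, 72, 200, 544.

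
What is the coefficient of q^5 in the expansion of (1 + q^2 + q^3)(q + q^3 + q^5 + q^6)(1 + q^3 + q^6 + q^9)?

(1 + q^2 + q^3) has coefficients 1,0,1,1 for degrees 0…3.
(q + q^3 + q^5 + q^6) has coefficients 0,1,0,1,0,1 for degrees 0…5.
Finally multiplying by (1 + q^3 + q^6 + q^9), the product of all factors after the first has coefficients 0,1,0,1,1,1 for degrees 0…5.
[q^5] = 1·1 + 1·1 + 1·0 = 2.

2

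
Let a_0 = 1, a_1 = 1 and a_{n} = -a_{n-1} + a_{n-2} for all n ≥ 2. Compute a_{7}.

5

The ordinary generating function has denominator 1 + t - t^2.
Iterating the recurrence: a_0,…,a_{7} = 1, 1, 0, 1, -1, 2, -3, 5.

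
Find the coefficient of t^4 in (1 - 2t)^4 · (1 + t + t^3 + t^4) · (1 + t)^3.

-3

(1 - 2t)^4 has coefficients 1,-8,24,-32,16 for degrees 0…4.
(1 + t + t^3 + t^4) has coefficients 1,1,0,1,1 for degrees 0…4.
Finally multiplying by (1 + t)^3, the product of all factors after the first has coefficients 1,4,6,5,5 for degrees 0…4.
[t^4] = 1·5 − 8·5 + 24·6 − 32·4 + 16·1 = -3.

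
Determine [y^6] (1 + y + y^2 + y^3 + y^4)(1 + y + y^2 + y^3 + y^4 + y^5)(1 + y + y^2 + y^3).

(1 + y + y^2 + y^3 + y^4) has coefficients 1,1,1,1,1 for degrees 0…4.
(1 + y + y^2 + y^3 + y^4 + y^5) has coefficients 1,1,1,1,1,1,0 for degrees 0…6.
Finally multiplying by (1 + y + y^2 + y^3), the product of all factors after the first has coefficients 1,2,3,4,4,4,3 for degrees 0…6.
[y^6] = 1·3 + 1·4 + 1·4 + 1·4 + 1·3 = 18.

18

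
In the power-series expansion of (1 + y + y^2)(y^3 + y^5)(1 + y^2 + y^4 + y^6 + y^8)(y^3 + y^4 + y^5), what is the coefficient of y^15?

8

(1 + y + y^2) has coefficients 1,1,1 for degrees 0…2.
(y^3 + y^5) has coefficients 0,0,0,1,0,1,0,0,0,0,0,0,0,0,0,0 for degrees 0…15.
Multiplying by (1 + y^2 + y^4 + y^6 + y^8) gives running coefficients 0,0,0,1,0,2,0,2,0,2,0,2,0,1,0,0 for degrees 0…15.
Finally multiplying by (y^3 + y^4 + y^5), the product of all factors after the first has coefficients 0,0,0,0,0,0,1,1,3,2,4,2,4,2,4,2 for degrees 0…15.
[y^15] = 1·2 + 1·4 + 1·2 = 8.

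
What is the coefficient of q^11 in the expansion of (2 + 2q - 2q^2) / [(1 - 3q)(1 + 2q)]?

The denominator gives the recurrence a_n = a_(n−1) + 6a_(n−2) for n ≥ 3; the numerator fixes a_0 = 2, a_1 = 4, a_2 = 14.
Iterating: 2, 4, 14, 38, 122, 350, 1082, 3182, 9674, 28766, 86810, 259406, so a_11 = 259406.

259406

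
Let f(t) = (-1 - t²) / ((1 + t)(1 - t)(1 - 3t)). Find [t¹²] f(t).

-664301

Partial fractions give a closed form: a_n = (-1/4)·(-1)^n + (1/2)·1^n + (-5/4)·3^n.
At n = 12: a_12 = -664301.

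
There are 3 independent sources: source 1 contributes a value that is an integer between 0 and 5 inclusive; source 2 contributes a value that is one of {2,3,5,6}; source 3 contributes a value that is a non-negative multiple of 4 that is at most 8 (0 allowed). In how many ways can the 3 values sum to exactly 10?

7

The generating function for the choices is (1 + y + y^2 + y^3 + y^4 + y^5)·(y^2 + y^3 + y^5 + y^6)·(1 + y^4 + y^8); the count is [y^10].
(1 + y + y^2 + y^3 + y^4 + y^5) has coefficients 1,1,1,1,1,1 for degrees 0…5.
(y^2 + y^3 + y^5 + y^6) has coefficients 0,0,1,1,0,1,1,0,0,0,0 for degrees 0…10.
Finally multiplying by (1 + y^4 + y^8), the product of all factors after the first has coefficients 0,0,1,1,0,1,2,1,0,1,2 for degrees 0…10.
[y^10] = 1·2 + 1·1 + 1·0 + 1·1 + 1·2 + 1·1 = 7.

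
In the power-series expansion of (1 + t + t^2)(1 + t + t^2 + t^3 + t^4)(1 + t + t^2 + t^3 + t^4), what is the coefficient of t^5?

13

(1 + t + t^2) has coefficients 1,1,1 for degrees 0…2.
(1 + t + t^2 + t^3 + t^4) has coefficients 1,1,1,1,1,0 for degrees 0…5.
Finally multiplying by (1 + t + t^2 + t^3 + t^4), the product of all factors after the first has coefficients 1,2,3,4,5,4 for degrees 0…5.
[t^5] = 1·4 + 1·5 + 1·4 = 13.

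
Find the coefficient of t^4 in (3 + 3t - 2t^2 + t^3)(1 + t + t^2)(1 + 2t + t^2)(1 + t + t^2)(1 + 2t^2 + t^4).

113

(3 + 3t - 2t^2 + t^3) has coefficients 3,3,-2,1 for degrees 0…3.
(1 + t + t^2) has coefficients 1,1,1,0,0 for degrees 0…4.
Multiplying by (1 + 2t + t^2) gives running coefficients 1,3,4,3,1 for degrees 0…4.
Multiplying by (1 + t + t^2) gives running coefficients 1,4,8,10,8 for degrees 0…4.
Finally multiplying by (1 + 2t^2 + t^4), the product of all factors after the first has coefficients 1,4,10,18,25 for degrees 0…4.
[t^4] = 3·25 + 3·18 − 2·10 + 1·4 = 113.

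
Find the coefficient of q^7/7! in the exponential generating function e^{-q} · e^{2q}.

The EGF product rule gives c_7 = Σ_{k_1+k_2=7} C(7; k_1,k_2) · ∏ g_i(k_i), where e^{-q} gives (-1)^k; e^{2q} gives (2)^k.
g_1(k) for k = 0…7: 1, -1, 1, -1, 1, -1, 1, -1.
g_2(k) for k = 0…7: 1, 2, 4, 8, 16, 32, 64, 128.
c_7 = Σ_k C(7,k)·g_1(k)·g_2(7−k) = 1·1·128 + 7·(-1)·64 + 21·1·32 + 35·(-1)·16 + 35·1·8 + 21·(-1)·4 + 7·1·2 + 1·(-1)·1 = 128 − 448 + 672 − 560 + 280 − 84 + 14 − 1 = 1.

1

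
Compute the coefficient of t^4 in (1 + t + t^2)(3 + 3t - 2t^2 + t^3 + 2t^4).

(1 + t + t^2) has coefficients 1,1,1 for degrees 0…2.
(3 + 3t - 2t^2 + t^3 + 2t^4) has coefficients 3,3,-2,1,2 for degrees 0…4.
[t^4] = 1·2 + 1·1 + 1·(-2) = 1.

1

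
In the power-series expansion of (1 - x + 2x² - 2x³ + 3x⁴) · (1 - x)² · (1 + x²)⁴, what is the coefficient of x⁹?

(1 - x + 2x² - 2x³ + 3x⁴) has coefficients 1,-1,2,-2,3 for degrees 0…4.
(1 - x)² has coefficients 1,-2,1,0,0,0,0,0,0,0 for degrees 0…9.
Finally multiplying by (1 + x²)⁴, the product of all factors after the first has coefficients 1,-2,5,-8,10,-12,10,-8,5,-2 for degrees 0…9.
[x⁹] = 1·(-2) − 1·5 + 2·(-8) − 2·10 + 3·(-12) = -79.

-79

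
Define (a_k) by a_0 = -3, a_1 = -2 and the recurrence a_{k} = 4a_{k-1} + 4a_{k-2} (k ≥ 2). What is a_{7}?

The ordinary generating function has denominator 1 - 4z - 4z^2.
Iterating the recurrence: a_0,…,a_{7} = -3, -2, -20, -88, -432, -2080, -10048, -48512.

-48512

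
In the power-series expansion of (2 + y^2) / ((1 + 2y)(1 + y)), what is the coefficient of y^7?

The denominator gives the recurrence a_n = −3a_(n−1) − 2a_(n−2) for n ≥ 3; the numerator fixes a_0 = 2, a_1 = -6, a_2 = 15.
Iterating: 2, -6, 15, -33, 69, -141, 285, -573, so a_7 = -573.

-573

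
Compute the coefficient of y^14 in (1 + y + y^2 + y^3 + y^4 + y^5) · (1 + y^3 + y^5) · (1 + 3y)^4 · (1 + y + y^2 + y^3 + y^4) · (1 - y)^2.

(1 + y + y^2 + y^3 + y^4 + y^5) has coefficients 1,1,1,1,1,1 for degrees 0…5.
(1 + y^3 + y^5) has coefficients 1,0,0,1,0,1,0,0,0,0,0,0,0,0,0 for degrees 0…14.
Multiplying by (1 + 3y)^4 gives running coefficients 1,12,54,109,93,55,120,135,108,81,0,0,0,0,0 for degrees 0…14.
Multiplying by (1 + y + y^2 + y^3 + y^4) gives running coefficients 1,13,67,176,269,323,431,512,511,499,444,324,189,81,0 for degrees 0…14.
Finally multiplying by (1 - y)^2, the product of all factors after the first has coefficients 1,11,42,55,-16,-39,54,-27,-82,-11,-43,-65,-15,27,27 for degrees 0…14.
[y^14] = 1·27 + 1·27 + 1·(-15) + 1·(-65) + 1·(-43) + 1·(-11) = -80.

-80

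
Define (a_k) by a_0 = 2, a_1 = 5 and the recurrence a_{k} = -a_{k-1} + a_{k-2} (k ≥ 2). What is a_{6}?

-30

The ordinary generating function has denominator 1 + z - z^2.
Iterating the recurrence: a_0,…,a_{6} = 2, 5, -3, 8, -11, 19, -30.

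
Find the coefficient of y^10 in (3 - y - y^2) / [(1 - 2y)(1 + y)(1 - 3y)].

Partial fractions give a closed form: a_n = (-3)·2^n + (1/4)·(-1)^n + (23/4)·3^n.
At n = 10: a_10 = 336460.

336460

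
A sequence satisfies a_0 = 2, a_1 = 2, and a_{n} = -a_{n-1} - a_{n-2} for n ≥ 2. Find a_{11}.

-4

The ordinary generating function has denominator 1 + t + t^2.
Iterating the recurrence: a_0,…,a_{11} = 2, 2, -4, 2, 2, -4, 2, 2, -4, 2, 2, -4.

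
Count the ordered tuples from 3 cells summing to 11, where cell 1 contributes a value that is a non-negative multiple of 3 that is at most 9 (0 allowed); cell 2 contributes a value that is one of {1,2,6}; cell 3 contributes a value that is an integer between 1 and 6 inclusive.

The generating function for the choices is (1 + y³ + y⁶ + y⁹)·(y + y² + y⁶)·(y + y² + y³ + y⁴ + y⁵ + y⁶); the count is [y¹¹].
(1 + y³ + y⁶ + y⁹) has coefficients 1,0,0,1,0,0,1,0,0,1 for degrees 0…9.
(y + y² + y⁶) has coefficients 0,1,1,0,0,0,1,0,0,0,0,0 for degrees 0…11.
Finally multiplying by (y + y² + y³ + y⁴ + y⁵ + y⁶), the product of all factors after the first has coefficients 0,0,1,2,2,2,2,3,2,1,1,1 for degrees 0…11.
[y¹¹] = 1·1 + 1·2 + 1·2 + 1·1 = 6.

6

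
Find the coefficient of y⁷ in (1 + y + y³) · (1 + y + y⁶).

(1 + y + y³) has coefficients 1,1,0,1 for degrees 0…3.
(1 + y + y⁶) has coefficients 1,1,0,0,0,0,1,0 for degrees 0…7.
[y⁷] = 1·0 + 1·1 + 1·0 = 1.

1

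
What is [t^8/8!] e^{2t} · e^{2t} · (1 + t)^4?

3772416

The EGF product rule gives c_8 = Σ_{k_1+k_2+k_3=8} C(8; k_1,k_2,k_3) · ∏ g_i(k_i), where e^{2t} gives (2)^k; e^{2t} gives (2)^k; (1+t)^4 gives the falling factorial (4)_k.
g_1(k) for k = 0…8: 1, 2, 4, 8, 16, 32, 64, 128, 256.
g_2(k) for k = 0…8: 1, 2, 4, 8, 16, 32, 64, 128, 256.
g_3(k) for k = 0…8: 1, 4, 12, 24, 24, 0, 0, 0, 0.
First combine the last two factors: h(k) = Σ_j C(k,j)·g_2(j)·g_3(k−j) for k = 0…8: 1, 6, 32, 152, 648, 2512, 8992, 30144, 95744.
c_8 = Σ_k C(8,k)·g_1(k)·h(8−k) = 1·1·95744 + 8·2·30144 + 28·4·8992 + 56·8·2512 + 70·16·648 + 56·32·152 + 28·64·32 + 8·128·6 + 1·256·1 = 95744 + 482304 + 1007104 + 1125376 + 725760 + 272384 + 57344 + 6144 + 256 = 3772416.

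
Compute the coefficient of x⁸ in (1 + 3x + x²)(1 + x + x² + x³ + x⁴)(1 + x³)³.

(1 + 3x + x²) has coefficients 1,3,1 for degrees 0…2.
(1 + x + x² + x³ + x⁴) has coefficients 1,1,1,1,1,0,0,0,0 for degrees 0…8.
Finally multiplying by (1 + x³)³, the product of all factors after the first has coefficients 1,1,1,4,4,3,6,6,3 for degrees 0…8.
[x⁸] = 1·3 + 3·6 + 1·6 = 27.

27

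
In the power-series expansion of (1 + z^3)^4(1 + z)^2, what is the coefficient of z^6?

6

(1 + z^3)^4 has coefficients 1,0,0,4,0,0,6 for degrees 0…6.
(1 + z)^2 has coefficients 1,2,1,0,0,0,0 for degrees 0…6.
[z^6] = 1·0 + 4·0 + 6·1 = 6.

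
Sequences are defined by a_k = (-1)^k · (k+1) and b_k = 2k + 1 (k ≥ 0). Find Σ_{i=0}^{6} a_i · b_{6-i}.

4

This is [x^6] in the product of the two ordinary generating functions.
Σ = 1·13 − 2·11 + 3·9 − 4·7 + 5·5 − 6·3 + 7·1 = 4.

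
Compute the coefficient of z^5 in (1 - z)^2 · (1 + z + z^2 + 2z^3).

2

(1 - z)^2 has coefficients 1,-2,1 for degrees 0…2.
(1 + z + z^2 + 2z^3) has coefficients 1,1,1,2,0,0 for degrees 0…5.
[z^5] = 1·0 − 2·0 + 1·2 = 2.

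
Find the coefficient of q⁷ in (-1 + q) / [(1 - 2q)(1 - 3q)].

-4246

Partial fractions give a closed form: a_n = (1)·2^n + (-2)·3^n.
At n = 7: a_7 = -4246.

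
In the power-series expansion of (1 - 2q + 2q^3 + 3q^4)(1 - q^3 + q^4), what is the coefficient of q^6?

-2

(1 - 2q + 2q^3 + 3q^4) has coefficients 1,-2,0,2,3 for degrees 0…4.
(1 - q^3 + q^4) has coefficients 1,0,0,-1,1,0,0 for degrees 0…6.
[q^6] = 1·0 − 2·0 + 2·(-1) + 3·0 = -2.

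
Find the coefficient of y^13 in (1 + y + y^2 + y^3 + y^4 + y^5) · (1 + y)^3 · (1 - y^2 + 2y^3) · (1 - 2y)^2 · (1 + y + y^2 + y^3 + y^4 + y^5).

(1 + y + y^2 + y^3 + y^4 + y^5) has coefficients 1,1,1,1,1,1 for degrees 0…5.
(1 + y)^3 has coefficients 1,3,3,1,0,0,0,0,0,0,0,0,0,0 for degrees 0…13.
Multiplying by (1 - y^2 + 2y^3) gives running coefficients 1,3,2,0,3,5,2,0,0,0,0,0,0,0 for degrees 0…13.
Multiplying by (1 - 2y)^2 gives running coefficients 1,-1,-6,4,11,-7,-6,12,8,0,0,0,0,0 for degrees 0…13.
Finally multiplying by (1 + y + y^2 + y^3 + y^4 + y^5), the product of all factors after the first has coefficients 1,0,-6,-2,9,2,-5,8,22,18,7,14,20,8 for degrees 0…13.
[y^13] = 1·8 + 1·20 + 1·14 + 1·7 + 1·18 + 1·22 = 89.

89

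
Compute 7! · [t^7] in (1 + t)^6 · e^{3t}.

The EGF product rule gives c_7 = Σ_{k_1+k_2=7} C(7; k_1,k_2) · ∏ g_i(k_i), where (1+t)^6 gives the falling factorial (6)_k; e^{3t} gives (3)^k.
g_1(k) for k = 0…7: 1, 6, 30, 120, 360, 720, 720, 0.
g_2(k) for k = 0…7: 1, 3, 9, 27, 81, 243, 729, 2187.
c_7 = Σ_k C(7,k)·g_1(k)·g_2(7−k) = 1·1·2187 + 7·6·729 + 21·30·243 + 35·120·81 + 35·360·27 + 21·720·9 + 7·720·3 = 2187 + 30618 + 153090 + 340200 + 340200 + 136080 + 15120 = 1017495.

1017495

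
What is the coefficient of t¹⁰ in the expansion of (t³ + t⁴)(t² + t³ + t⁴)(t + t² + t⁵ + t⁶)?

(t³ + t⁴) has coefficients 0,0,0,1,1 for degrees 0…4.
(t² + t³ + t⁴) has coefficients 0,0,1,1,1,0,0,0,0,0,0 for degrees 0…10.
Finally multiplying by (t + t² + t⁵ + t⁶), the product of all factors after the first has coefficients 0,0,0,1,2,2,1,1,2,2,1 for degrees 0…10.
[t¹⁰] = 1·1 + 1·1 = 2.

2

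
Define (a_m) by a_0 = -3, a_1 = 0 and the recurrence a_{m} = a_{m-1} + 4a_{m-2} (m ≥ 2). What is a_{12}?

-91068

The ordinary generating function has denominator 1 - x - 4x^2.
Iterating the recurrence: a_0,…,a_{12} = -3, 0, -12, -12, -60, -108, -348, -780, -2172, -5292, -13980, -35148, -91068.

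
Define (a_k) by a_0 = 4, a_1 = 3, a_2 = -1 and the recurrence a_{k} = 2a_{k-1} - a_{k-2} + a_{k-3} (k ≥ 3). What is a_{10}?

47

The ordinary generating function has denominator 1 - 2z + z^2 - z^3.
Iterating the recurrence: a_0,…,a_{10} = 4, 3, -1, -1, 2, 4, 5, 8, 15, 27, 47.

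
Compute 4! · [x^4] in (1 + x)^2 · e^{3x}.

The EGF product rule gives c_4 = Σ_{k_1+k_2=4} C(4; k_1,k_2) · ∏ g_i(k_i), where (1+x)^2 gives the falling factorial (2)_k; e^{3x} gives (3)^k.
g_1(k) for k = 0…4: 1, 2, 2, 0, 0.
g_2(k) for k = 0…4: 1, 3, 9, 27, 81.
c_4 = Σ_k C(4,k)·g_1(k)·g_2(4−k) = 1·1·81 + 4·2·27 + 6·2·9 = 81 + 216 + 108 = 405.

405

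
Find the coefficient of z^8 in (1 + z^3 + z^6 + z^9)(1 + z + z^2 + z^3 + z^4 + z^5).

(1 + z^3 + z^6 + z^9) has coefficients 1,0,0,1,0,0,1,0,0 for degrees 0…8.
(1 + z + z^2 + z^3 + z^4 + z^5) has coefficients 1,1,1,1,1,1,0,0,0 for degrees 0…8.
[z^8] = 1·0 + 1·1 + 1·1 = 2.

2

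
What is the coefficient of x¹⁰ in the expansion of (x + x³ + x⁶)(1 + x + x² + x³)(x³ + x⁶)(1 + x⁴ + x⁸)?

(x + x³ + x⁶) has coefficients 0,1,0,1,0,0,1 for degrees 0…6.
(1 + x + x² + x³) has coefficients 1,1,1,1,0,0,0,0,0,0,0 for degrees 0…10.
Multiplying by (x³ + x⁶) gives running coefficients 0,0,0,1,1,1,2,1,1,1,0 for degrees 0…10.
Finally multiplying by (1 + x⁴ + x⁸), the product of all factors after the first has coefficients 0,0,0,1,1,1,2,2,2,2,2 for degrees 0…10.
[x¹⁰] = 1·2 + 1·2 + 1·1 = 5.

5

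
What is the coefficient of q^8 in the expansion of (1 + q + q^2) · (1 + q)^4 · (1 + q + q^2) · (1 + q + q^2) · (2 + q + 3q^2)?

350

(1 + q + q^2) has coefficients 1,1,1 for degrees 0…2.
(1 + q)^4 has coefficients 1,4,6,4,1,0,0,0,0 for degrees 0…8.
Multiplying by (1 + q + q^2) gives running coefficients 1,5,11,14,11,5,1,0,0 for degrees 0…8.
Multiplying by (1 + q + q^2) gives running coefficients 1,6,17,30,36,30,17,6,1 for degrees 0…8.
Finally multiplying by (2 + q + 3q^2), the product of all factors after the first has coefficients 2,13,43,95,153,186,172,119,59 for degrees 0…8.
[q^8] = 1·59 + 1·119 + 1·172 = 350.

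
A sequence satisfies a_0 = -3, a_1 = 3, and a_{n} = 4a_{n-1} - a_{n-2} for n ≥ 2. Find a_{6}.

The ordinary generating function has denominator 1 - 4x + x^2.
Iterating the recurrence: a_0,…,a_{6} = -3, 3, 15, 57, 213, 795, 2967.

2967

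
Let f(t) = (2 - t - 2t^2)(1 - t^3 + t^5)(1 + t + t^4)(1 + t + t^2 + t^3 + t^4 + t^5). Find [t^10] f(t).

2

(2 - t - 2t^2) has coefficients 2,-1,-2 for degrees 0…2.
(1 - t^3 + t^5) has coefficients 1,0,0,-1,0,1,0,0,0,0,0 for degrees 0…10.
Multiplying by (1 + t + t^4) gives running coefficients 1,1,0,-1,0,1,1,-1,0,1,0 for degrees 0…10.
Finally multiplying by (1 + t + t^2 + t^3 + t^4 + t^5), the product of all factors after the first has coefficients 1,2,2,1,1,2,2,0,0,2,2 for degrees 0…10.
[t^10] = 2·2 − 1·2 − 2·0 = 2.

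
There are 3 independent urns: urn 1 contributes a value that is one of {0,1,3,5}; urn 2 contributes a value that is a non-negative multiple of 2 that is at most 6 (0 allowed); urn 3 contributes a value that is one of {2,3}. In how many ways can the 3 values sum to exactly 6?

3

The generating function for the choices is (1 + y + y^3 + y^5)·(1 + y^2 + y^4 + y^6)·(y^2 + y^3); the count is [y^6].
(1 + y + y^3 + y^5) has coefficients 1,1,0,1,0,1 for degrees 0…5.
(1 + y^2 + y^4 + y^6) has coefficients 1,0,1,0,1,0,1 for degrees 0…6.
Finally multiplying by (y^2 + y^3), the product of all factors after the first has coefficients 0,0,1,1,1,1,1 for degrees 0…6.
[y^6] = 1·1 + 1·1 + 1·1 + 1·0 = 3.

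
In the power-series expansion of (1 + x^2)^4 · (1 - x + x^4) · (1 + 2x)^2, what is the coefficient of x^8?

(1 + x^2)^4 has coefficients 1,0,4,0,6,0,4,0,1 for degrees 0…8.
(1 - x + x^4) has coefficients 1,-1,0,0,1,0,0,0,0 for degrees 0…8.
Finally multiplying by (1 + 2x)^2, the product of all factors after the first has coefficients 1,3,0,-4,1,4,4,0,0 for degrees 0…8.
[x^8] = 1·0 + 4·4 + 6·1 + 4·0 + 1·1 = 23.

23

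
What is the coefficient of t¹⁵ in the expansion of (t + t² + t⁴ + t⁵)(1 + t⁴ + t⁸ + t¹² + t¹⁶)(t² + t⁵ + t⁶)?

5

(t + t² + t⁴ + t⁵) has coefficients 0,1,1,0,1,1 for degrees 0…5.
(1 + t⁴ + t⁸ + t¹² + t¹⁶) has coefficients 1,0,0,0,1,0,0,0,1,0,0,0,1,0,0,0 for degrees 0…15.
Finally multiplying by (t² + t⁵ + t⁶), the product of all factors after the first has coefficients 0,0,1,0,0,1,2,0,0,1,2,0,0,1,2,0 for degrees 0…15.
[t¹⁵] = 1·2 + 1·1 + 1·0 + 1·2 = 5.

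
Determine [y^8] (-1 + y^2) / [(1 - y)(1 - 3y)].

The denominator gives the recurrence a_n = 4a_(n−1) − 3a_(n−2) for n ≥ 3; the numerator fixes a_0 = -1, a_1 = -4, a_2 = -12.
Iterating: -1, -4, -12, -36, -108, -324, -972, -2916, -8748, so a_8 = -8748.

-8748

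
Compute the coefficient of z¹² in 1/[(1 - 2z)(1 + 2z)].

Partial fractions give a closed form: a_n = (1/2)·2^n + (1/2)·(-2)^n.
At n = 12: a_12 = 4096.

4096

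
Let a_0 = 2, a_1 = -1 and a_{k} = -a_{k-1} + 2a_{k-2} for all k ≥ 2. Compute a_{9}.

The ordinary generating function has denominator 1 + z - 2z^2.
Iterating the recurrence: a_0,…,a_{9} = 2, -1, 5, -7, 17, -31, 65, -127, 257, -511.

-511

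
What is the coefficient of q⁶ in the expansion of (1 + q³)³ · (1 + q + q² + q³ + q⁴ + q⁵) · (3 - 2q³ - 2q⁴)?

(1 + q³)³ has coefficients 1,0,0,3,0,0,3 for degrees 0…6.
(1 + q + q² + q³ + q⁴ + q⁵) has coefficients 1,1,1,1,1,1,0 for degrees 0…6.
Finally multiplying by (3 - 2q³ - 2q⁴), the product of all factors after the first has coefficients 3,3,3,1,-1,-1,-4 for degrees 0…6.
[q⁶] = 1·(-4) + 3·1 + 3·3 = 8.

8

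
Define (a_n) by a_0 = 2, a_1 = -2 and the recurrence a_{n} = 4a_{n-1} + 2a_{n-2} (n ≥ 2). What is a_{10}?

The ordinary generating function has denominator 1 - 4q - 2q^2.
Iterating the recurrence: a_0,…,a_{10} = 2, -2, -4, -20, -88, -392, -1744, -7760, -34528, -153632, -683584.

-683584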